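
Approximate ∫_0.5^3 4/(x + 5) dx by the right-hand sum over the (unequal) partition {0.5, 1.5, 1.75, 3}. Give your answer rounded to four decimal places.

Subinterval widths: 1, 0.25, 1.25.
Right endpoints: 1.5, 1.75, 3.
f(1.5) = 8/13, f(1.75) = 16/27, f(3) = 0.5.
Sum = Σ Δx_i · f(x_i).
Sum ≈ 1.3885.

1.3885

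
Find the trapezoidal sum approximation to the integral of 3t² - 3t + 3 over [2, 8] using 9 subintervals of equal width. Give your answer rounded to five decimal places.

Δt = (8 − 2)/9 = 2/3.
f(2) = 9, f(8/3) = 49/3, f(10/3) = 79/3, f(4) = 39, f(14/3) = 163/3, f(16/3) = 217/3, f(6) = 93, f(20/3) = 349/3, f(22/3) = 427/3, f(8) = 171.
T_9 = (Δt/2)·[f(t_0) + 2f(t_1) + ... + 2f(t_{8}) + f(t_9)].
Sum ≈ 433.33333.

433.33333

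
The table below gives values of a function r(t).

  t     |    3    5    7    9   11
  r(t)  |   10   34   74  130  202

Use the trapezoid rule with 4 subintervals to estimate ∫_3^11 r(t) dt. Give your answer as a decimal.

Δt = 2.
T_4 = (2/2)·[10 + 2·34 + 2·74 + 2·130 + 202] = 688.

688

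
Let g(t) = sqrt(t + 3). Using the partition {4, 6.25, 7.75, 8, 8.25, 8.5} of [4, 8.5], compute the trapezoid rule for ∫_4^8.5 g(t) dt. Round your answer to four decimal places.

Subinterval widths: 2.25, 1.5, 0.25, 0.25, 0.25.
g(4) ≈ 2.6458, g(6.25) ≈ 3.0414, g(7.75) ≈ 3.2787, g(8) ≈ 3.3166, g(8.25) ≈ 3.3541, g(8.5) ≈ 3.3912.
On each subinterval the trapezoid contributes (Δt_i/2)·[g(t_{i-1}) + g(t_i)].
Sum ≈ 13.6395.

13.6395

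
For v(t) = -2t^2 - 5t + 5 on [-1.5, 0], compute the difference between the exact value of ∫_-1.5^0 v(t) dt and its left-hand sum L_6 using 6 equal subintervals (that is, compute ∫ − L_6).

Exact integral: ∫_-1.5^0 v(t) dt = 10.875.
L_6 = 11.21875.
Error = 10.875 − 11.21875 = -0.34375.

-0.34375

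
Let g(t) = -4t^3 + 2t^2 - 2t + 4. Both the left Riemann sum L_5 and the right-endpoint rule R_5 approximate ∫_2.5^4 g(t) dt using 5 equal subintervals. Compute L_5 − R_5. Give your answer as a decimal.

53.1

L_5 = -162.72.
R_5 = -215.82.
L_5 − R_5 = 53.1.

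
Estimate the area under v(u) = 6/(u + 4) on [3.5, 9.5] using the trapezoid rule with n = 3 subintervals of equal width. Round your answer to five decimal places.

Δu = (9.5 − 3.5)/3 = 2.
v(3.5) = 0.8, v(5.5) = 12/19, v(7.5) = 12/23, v(9.5) = 4/9.
T_3 = (Δu/2)·[v(u_0) + 2v(u_1) + 2v(u_2) + v(u_3)].
Sum ≈ 3.55108.

3.55108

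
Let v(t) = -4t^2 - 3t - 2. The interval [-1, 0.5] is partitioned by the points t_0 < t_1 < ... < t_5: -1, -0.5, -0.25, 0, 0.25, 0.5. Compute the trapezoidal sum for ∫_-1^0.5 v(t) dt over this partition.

-3.5

Subinterval widths: 0.5, 0.25, 0.25, 0.25, 0.25.
v(-1) = -3, v(-0.5) = -1.5, v(-0.25) = -1.5, v(0) = -2, v(0.25) = -3, v(0.5) = -4.5.
On each subinterval the trapezoid contributes (Δt_i/2)·[v(t_{i-1}) + v(t_i)].
Sum = -3.5.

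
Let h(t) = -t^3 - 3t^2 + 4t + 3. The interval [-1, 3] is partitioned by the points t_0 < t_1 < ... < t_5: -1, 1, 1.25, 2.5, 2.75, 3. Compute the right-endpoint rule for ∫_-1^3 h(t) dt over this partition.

Subinterval widths: 2, 0.25, 1.25, 0.25, 0.25.
Right endpoints: 1, 1.25, 2.5, 2.75, 3.
h(1) = 3, h(1.25) = 1.359375, h(2.5) = -21.375, h(2.75) = -29.484375, h(3) = -39.
Sum = Σ Δt_i · h(t_i).
Sum = -37.5.

-37.5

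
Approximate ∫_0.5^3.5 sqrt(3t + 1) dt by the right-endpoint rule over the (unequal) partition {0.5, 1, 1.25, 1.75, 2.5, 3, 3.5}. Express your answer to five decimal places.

8.25819

Subinterval widths: 0.5, 0.25, 0.5, 0.75, 0.5, 0.5.
Right endpoints: 1, 1.25, 1.75, 2.5, 3, 3.5.
f(1) ≈ 2.00000, f(1.25) ≈ 2.17945, f(1.75) ≈ 2.50000, f(2.5) ≈ 2.91548, f(3) ≈ 3.16228, f(3.5) ≈ 3.39116.
Sum = Σ Δt_i · f(t_i).
Sum ≈ 8.25819.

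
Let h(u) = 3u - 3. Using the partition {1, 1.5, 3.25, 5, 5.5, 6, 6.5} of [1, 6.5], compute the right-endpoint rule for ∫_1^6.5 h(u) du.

Subinterval widths: 0.5, 1.75, 1.75, 0.5, 0.5, 0.5.
Right endpoints: 1.5, 3.25, 5, 5.5, 6, 6.5.
h(1.5) = 1.5, h(3.25) = 6.75, h(5) = 12, h(5.5) = 13.5, h(6) = 15, h(6.5) = 16.5.
Sum = Σ Δu_i · h(u_i).
Sum = 56.0625.

56.0625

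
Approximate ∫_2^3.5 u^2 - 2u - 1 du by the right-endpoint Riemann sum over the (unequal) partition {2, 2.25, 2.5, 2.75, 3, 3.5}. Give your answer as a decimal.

Subinterval widths: 0.25, 0.25, 0.25, 0.25, 0.5.
Right endpoints: 2.25, 2.5, 2.75, 3, 3.5.
f(2.25) = -0.4375, f(2.5) = 0.25, f(2.75) = 1.0625, f(3) = 2, f(3.5) = 4.25.
Sum = Σ Δu_i · f(u_i).
Sum = 2.84375.

2.84375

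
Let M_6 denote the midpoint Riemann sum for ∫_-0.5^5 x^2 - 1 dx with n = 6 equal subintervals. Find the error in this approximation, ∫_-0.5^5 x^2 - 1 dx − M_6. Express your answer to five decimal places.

Exact integral: ∫_-0.5^5 f(x) dx ≈ 36.2083333.
M_6 ≈ 35.8232060.
Error ≈ 36.2083333 − 35.8232060 ≈ 0.38513.

0.38513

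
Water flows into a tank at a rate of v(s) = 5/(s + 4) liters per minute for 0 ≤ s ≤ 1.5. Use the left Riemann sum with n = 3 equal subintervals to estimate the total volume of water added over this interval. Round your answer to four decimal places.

Δs = (1.5 − 0)/3 = 0.5.
Left endpoints: 0, 0.5, 1.
v(0) = 1.25, v(0.5) = 10/9, v(1) = 1.
Sum = Δs · [v(0) + v(0.5) + v(1)].
Sum ≈ 1.6806.

1.6806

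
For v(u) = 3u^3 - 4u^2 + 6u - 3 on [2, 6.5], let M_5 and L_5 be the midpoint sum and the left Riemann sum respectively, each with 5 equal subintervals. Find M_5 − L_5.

M_5 = 1062.1434375.
L_5 = 790.11.
M_5 − L_5 = 272.0334375.

272.0334375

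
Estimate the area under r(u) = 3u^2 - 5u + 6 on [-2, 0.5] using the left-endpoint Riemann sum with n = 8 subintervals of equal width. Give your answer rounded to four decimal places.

Δu = (0.5 − (-2))/8 = 0.3125.
Left endpoints: -2, -1.6875, -1.375, -1.0625, -0.75, -0.4375, -0.125, 0.1875.
r(-2) = 28, r(-1.6875) = 22.98046875, r(-1.375) = 18.546875, r(-1.0625) = 14.69921875, r(-0.75) = 11.4375, r(-0.4375) = 8.76171875, r(-0.125) = 6.671875, r(0.1875) = 5.16796875.
Sum = Δu · [r(-2) + r(-1.6875) + r(-1.375) + ...].
Sum ≈ 36.3330.

36.3330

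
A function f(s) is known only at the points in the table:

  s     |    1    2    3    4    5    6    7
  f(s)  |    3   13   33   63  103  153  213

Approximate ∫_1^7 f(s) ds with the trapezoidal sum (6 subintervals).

473

Δs = 1.
T_6 = (1/2)·[3 + 2·13 + 2·33 + 2·63 + 2·103 + 2·153 + 213] = 473.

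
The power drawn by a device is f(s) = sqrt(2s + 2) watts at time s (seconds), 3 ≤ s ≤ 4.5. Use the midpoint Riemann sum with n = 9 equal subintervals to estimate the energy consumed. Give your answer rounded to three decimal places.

4.619

Δs = (4.5 − 3)/9 = 1/6.
Midpoints: 37/12, 3.25, 41/12, 43/12, 3.75, 47/12, 49/12, 4.25, 53/12.
f(37/12) ≈ 2.858, f(3.25) ≈ 2.915, f(41/12) ≈ 2.972, f(43/12) ≈ 3.028, f(3.75) ≈ 3.082, f(47/12) ≈ 3.136, f(49/12) ≈ 3.189, f(4.25) ≈ 3.240, f(53/12) ≈ 3.291.
Sum = Δs · [f(37/12) + f(3.25) + f(41/12) + ...].
Sum ≈ 4.619.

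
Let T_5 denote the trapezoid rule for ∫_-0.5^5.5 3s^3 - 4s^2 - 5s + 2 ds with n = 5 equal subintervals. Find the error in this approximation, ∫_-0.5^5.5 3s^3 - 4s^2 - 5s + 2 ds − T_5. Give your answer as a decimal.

-26.64

Exact integral: ∫_-0.5^5.5 f(s) ds = 401.25.
T_5 = 427.89.
Error = 401.25 − 427.89 = -26.64.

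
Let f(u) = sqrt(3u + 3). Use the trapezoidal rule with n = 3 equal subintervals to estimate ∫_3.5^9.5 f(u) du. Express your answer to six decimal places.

28.217986

Δu = (9.5 − 3.5)/3 = 2.
f(3.5) ≈ 3.674235, f(5.5) ≈ 4.415880, f(7.5) ≈ 5.049752, f(9.5) ≈ 5.612486.
T_3 = (Δu/2)·[f(u_0) + 2f(u_1) + 2f(u_2) + f(u_3)].
Sum ≈ 28.217986.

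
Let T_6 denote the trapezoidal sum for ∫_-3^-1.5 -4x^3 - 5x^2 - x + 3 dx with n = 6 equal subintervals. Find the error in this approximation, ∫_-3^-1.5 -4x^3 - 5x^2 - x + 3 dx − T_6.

Exact integral: ∫_-3^-1.5 f(x) dx = 44.4375.
T_6 = 44.78125.
Error = 44.4375 − 44.78125 = -0.34375.

-0.34375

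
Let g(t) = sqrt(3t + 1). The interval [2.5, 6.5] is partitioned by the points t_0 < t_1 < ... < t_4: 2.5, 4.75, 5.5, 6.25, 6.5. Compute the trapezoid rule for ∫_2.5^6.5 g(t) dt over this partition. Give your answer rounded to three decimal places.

15.063

Subinterval widths: 2.25, 0.75, 0.75, 0.25.
g(2.5) ≈ 2.915, g(4.75) ≈ 3.905, g(5.5) ≈ 4.183, g(6.25) ≈ 4.444, g(6.5) ≈ 4.528.
On each subinterval the trapezoid contributes (Δt_i/2)·[g(t_{i-1}) + g(t_i)].
Sum ≈ 15.063.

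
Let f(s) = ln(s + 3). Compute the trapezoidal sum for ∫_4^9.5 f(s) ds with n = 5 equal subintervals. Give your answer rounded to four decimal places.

Δs = (9.5 − 4)/5 = 1.1.
f(4) ≈ 1.9459, f(5.1) ≈ 2.0919, f(6.2) ≈ 2.2192, f(7.3) ≈ 2.3321, f(8.4) ≈ 2.4336, f(9.5) ≈ 2.5257.
T_5 = (Δs/2)·[f(s_0) + 2f(s_1) + ... + 2f(s_{4}) + f(s_5)].
Sum ≈ 12.4439.

12.4439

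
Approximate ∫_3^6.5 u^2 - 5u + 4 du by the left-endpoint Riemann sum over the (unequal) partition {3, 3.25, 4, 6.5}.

Subinterval widths: 0.25, 0.75, 2.5.
Left endpoints: 3, 3.25, 4.
f(3) = -2, f(3.25) = -1.6875, f(4) = 0.
Sum = Σ Δu_i · f(u_i).
Sum = -1.765625.

-1.765625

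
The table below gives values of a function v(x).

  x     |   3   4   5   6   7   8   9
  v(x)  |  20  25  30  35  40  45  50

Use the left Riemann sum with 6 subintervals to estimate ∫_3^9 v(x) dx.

Δx = 1.
Sum = 1·[20 + 25 + 30 + 35 + 40 + 45] = 195.

195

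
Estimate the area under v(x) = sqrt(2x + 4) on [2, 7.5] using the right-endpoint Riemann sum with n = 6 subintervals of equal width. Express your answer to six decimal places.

20.756676

Δx = (7.5 − 2)/6 = 11/12.
Right endpoints: 35/12, 23/6, 4.75, 17/3, 79/12, 7.5.
v(35/12) ≈ 3.135815, v(23/6) ≈ 3.415650, v(4.75) ≈ 3.674235, v(17/3) ≈ 3.915780, v(79/12) ≈ 4.143268, v(7.5) ≈ 4.358899.
Sum = Δx · [v(35/12) + v(23/6) + v(4.75) + ...].
Sum ≈ 20.756676.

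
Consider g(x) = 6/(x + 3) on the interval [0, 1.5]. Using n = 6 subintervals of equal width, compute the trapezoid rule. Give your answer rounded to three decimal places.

2.435

Δx = (1.5 − 0)/6 = 0.25.
g(0) = 2, g(0.25) = 24/13, g(0.5) = 12/7, g(0.75) = 1.6, g(1) = 1.5, g(1.25) = 24/17, g(1.5) = 4/3.
T_6 = (Δx/2)·[g(x_0) + 2g(x_1) + ... + 2g(x_{5}) + g(x_6)].
Sum ≈ 2.435.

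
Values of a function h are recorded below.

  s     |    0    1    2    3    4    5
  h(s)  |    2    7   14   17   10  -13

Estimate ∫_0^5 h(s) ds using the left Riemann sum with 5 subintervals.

Δs = 1.
Sum = 1·[2 + 7 + 14 + 17 + 10] = 50.

50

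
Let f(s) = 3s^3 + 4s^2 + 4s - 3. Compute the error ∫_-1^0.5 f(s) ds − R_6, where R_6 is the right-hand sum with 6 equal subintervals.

-0.82421875

Exact integral: ∫_-1^0.5 f(s) ds = -5.203125.
R_6 = -4.37890625.
Error = -5.203125 − (-4.37890625) = -0.82421875.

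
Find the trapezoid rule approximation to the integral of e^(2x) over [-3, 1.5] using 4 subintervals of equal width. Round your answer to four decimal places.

13.9586

Δx = (1.5 − (-3))/4 = 1.125.
f(-3) ≈ 0.0025, f(-1.875) ≈ 0.0235, f(-0.75) ≈ 0.2231, f(0.375) ≈ 2.1170, f(1.5) ≈ 20.0855.
T_4 = (Δx/2)·[f(x_0) + 2f(x_1) + 2f(x_2) + 2f(x_3) + f(x_4)].
Sum ≈ 13.9586.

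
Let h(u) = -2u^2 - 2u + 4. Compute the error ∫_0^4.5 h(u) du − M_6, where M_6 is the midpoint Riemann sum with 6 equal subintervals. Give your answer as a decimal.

-0.421875

Exact integral: ∫_0^4.5 h(u) du = -63.
M_6 = -62.578125.
Error = -63 − (-62.578125) = -0.421875.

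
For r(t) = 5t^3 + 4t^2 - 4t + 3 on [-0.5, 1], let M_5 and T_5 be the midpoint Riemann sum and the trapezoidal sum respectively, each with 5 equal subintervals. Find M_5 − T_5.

-0.2615625

M_5 = 5.5846875.
T_5 = 5.84625.
M_5 − T_5 = -0.2615625.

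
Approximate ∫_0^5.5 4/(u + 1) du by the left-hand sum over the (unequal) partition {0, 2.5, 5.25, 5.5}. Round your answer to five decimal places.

Subinterval widths: 2.5, 2.75, 0.25.
Left endpoints: 0, 2.5, 5.25.
f(0) = 4, f(2.5) = 8/7, f(5.25) = 0.64.
Sum = Σ Δu_i · f(u_i).
Sum ≈ 13.30286.

13.30286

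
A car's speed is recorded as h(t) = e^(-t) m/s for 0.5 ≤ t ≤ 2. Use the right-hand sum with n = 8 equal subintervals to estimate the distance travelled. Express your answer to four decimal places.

Δt = (2 − 0.5)/8 = 0.1875.
Right endpoints: 0.6875, 0.875, 1.0625, 1.25, 1.4375, 1.625, 1.8125, 2.
h(0.6875) ≈ 0.5028, h(0.875) ≈ 0.4169, h(1.0625) ≈ 0.3456, h(1.25) ≈ 0.2865, h(1.4375) ≈ 0.2375, h(1.625) ≈ 0.1969, h(1.8125) ≈ 0.1632, h(2) ≈ 0.1353.
Sum = Δt · [h(0.6875) + h(0.875) + h(1.0625) + ...].
Sum ≈ 0.4284.

0.4284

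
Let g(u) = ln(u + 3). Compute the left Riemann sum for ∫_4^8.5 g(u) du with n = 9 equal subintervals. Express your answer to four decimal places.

Δu = (8.5 − 4)/9 = 0.5.
Left endpoints: 4, 4.5, 5, 5.5, 6, 6.5, 7, 7.5, 8.
g(4) ≈ 1.9459, g(4.5) ≈ 2.0149, g(5) ≈ 2.0794, g(5.5) ≈ 2.1401, g(6) ≈ 2.1972, g(6.5) ≈ 2.2513, g(7) ≈ 2.3026, g(7.5) ≈ 2.3514, g(8) ≈ 2.3979.
Sum = Δu · [g(4) + g(4.5) + g(5) + ...].
Sum ≈ 9.8403.

9.8403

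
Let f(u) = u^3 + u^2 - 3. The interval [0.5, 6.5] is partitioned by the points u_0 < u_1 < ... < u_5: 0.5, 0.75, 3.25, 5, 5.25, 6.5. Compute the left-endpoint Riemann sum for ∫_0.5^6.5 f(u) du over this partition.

Subinterval widths: 0.25, 2.5, 1.75, 0.25, 1.25.
Left endpoints: 0.5, 0.75, 3.25, 5, 5.25.
f(0.5) = -2.625, f(0.75) = -2.015625, f(3.25) = 41.890625, f(5) = 147, f(5.25) = 169.265625.
Sum = Σ Δu_i · f(u_i).
Sum = 315.9453125.

315.9453125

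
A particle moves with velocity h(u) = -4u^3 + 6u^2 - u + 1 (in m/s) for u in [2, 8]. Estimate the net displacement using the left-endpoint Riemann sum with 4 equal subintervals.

-1971

Δu = (8 − 2)/4 = 1.5.
Left endpoints: 2, 3.5, 5, 6.5.
h(2) = -9, h(3.5) = -100.5, h(5) = -354, h(6.5) = -850.5.
Sum = Δu · [h(2) + h(3.5) + h(5) + h(6.5)].
Sum = -1971.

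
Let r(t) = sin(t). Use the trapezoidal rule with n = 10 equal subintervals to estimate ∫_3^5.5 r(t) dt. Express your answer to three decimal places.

Δt = (5.5 − 3)/10 = 0.25.
r(3) ≈ 0.141, r(3.25) ≈ -0.108, r(3.5) ≈ -0.351, r(3.75) ≈ -0.572, r(4) ≈ -0.757, r(4.25) ≈ -0.895, r(4.5) ≈ -0.978, r(4.75) ≈ -0.999, r(5) ≈ -0.959, r(5.25) ≈ -0.859, r(5.5) ≈ -0.706.
T_10 = (Δt/2)·[r(t_0) + 2r(t_1) + ... + 2r(t_{9}) + r(t_10)].
Sum ≈ -1.690.

-1.690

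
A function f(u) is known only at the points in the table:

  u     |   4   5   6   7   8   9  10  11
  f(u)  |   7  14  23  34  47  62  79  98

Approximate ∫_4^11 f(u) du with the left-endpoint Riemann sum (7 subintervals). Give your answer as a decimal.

Δu = 1.
Sum = 1·[7 + 14 + 23 + 34 + 47 + 62 + 79] = 266.

266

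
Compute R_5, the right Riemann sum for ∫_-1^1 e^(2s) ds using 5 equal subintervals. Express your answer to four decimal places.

5.2690

Δs = (1 − (-1))/5 = 0.4.
Right endpoints: -0.6, -0.2, 0.2, 0.6, 1.
f(-0.6) ≈ 0.3012, f(-0.2) ≈ 0.6703, f(0.2) ≈ 1.4918, f(0.6) ≈ 3.3201, f(1) ≈ 7.3891.
Sum = Δs · [f(-0.6) + f(-0.2) + f(0.2) + f(0.6) + f(1)].
Sum ≈ 5.2690.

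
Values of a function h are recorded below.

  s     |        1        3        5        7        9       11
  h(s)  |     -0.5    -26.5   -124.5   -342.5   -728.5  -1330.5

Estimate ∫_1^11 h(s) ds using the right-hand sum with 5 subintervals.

-5105

Δs = 2.
Sum = 2·[(-26.5) + (-124.5) + (-342.5) + (-728.5) + (-1330.5)] = -5105.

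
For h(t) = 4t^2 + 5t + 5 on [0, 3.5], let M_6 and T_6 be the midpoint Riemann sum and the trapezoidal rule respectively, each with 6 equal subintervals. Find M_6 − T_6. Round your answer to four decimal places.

M_6 ≈ 104.894676.
T_6 ≈ 106.085648.
M_6 − T_6 ≈ -1.1910.

-1.1910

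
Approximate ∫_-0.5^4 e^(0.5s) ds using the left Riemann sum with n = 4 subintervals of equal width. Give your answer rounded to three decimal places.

Δs = (4 − (-0.5))/4 = 1.125.
Left endpoints: -0.5, 0.625, 1.75, 2.875.
f(-0.5) ≈ 0.779, f(0.625) ≈ 1.367, f(1.75) ≈ 2.399, f(2.875) ≈ 4.210.
Sum = Δs · [f(-0.5) + f(0.625) + f(1.75) + f(2.875)].
Sum ≈ 9.849.

9.849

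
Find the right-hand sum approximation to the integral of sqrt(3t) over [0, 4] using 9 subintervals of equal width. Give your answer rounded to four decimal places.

9.9078

Δt = (4 − 0)/9 = 4/9.
Right endpoints: 4/9, 8/9, 4/3, 16/9, 20/9, 8/3, 28/9, 32/9, 4.
f(4/9) ≈ 1.1547, f(8/9) ≈ 1.6330, f(4/3) ≈ 2.0000, f(16/9) ≈ 2.3094, f(20/9) ≈ 2.5820, f(8/3) ≈ 2.8284, f(28/9) ≈ 3.0551, f(32/9) ≈ 3.2660, f(4) ≈ 3.4641.
Sum = Δt · [f(4/9) + f(8/9) + f(4/3) + ...].
Sum ≈ 9.9078.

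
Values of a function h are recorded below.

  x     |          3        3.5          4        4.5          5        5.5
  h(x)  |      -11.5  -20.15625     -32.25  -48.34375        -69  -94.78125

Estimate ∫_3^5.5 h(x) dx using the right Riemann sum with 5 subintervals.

-132.265625

Δx = 0.5.
Sum = 0.5·[(-20.15625) + (-32.25) + (-48.34375) + (-69) + (-94.78125)] = -132.265625.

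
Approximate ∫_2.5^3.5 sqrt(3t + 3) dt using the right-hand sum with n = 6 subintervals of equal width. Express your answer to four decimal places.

Δt = (3.5 − 2.5)/6 = 1/6.
Right endpoints: 8/3, 17/6, 3, 19/6, 10/3, 3.5.
f(8/3) ≈ 3.3166, f(17/6) ≈ 3.3912, f(3) ≈ 3.4641, f(19/6) ≈ 3.5355, f(10/3) ≈ 3.6056, f(3.5) ≈ 3.6742.
Sum = Δt · [f(8/3) + f(17/6) + f(3) + ...].
Sum ≈ 3.4979.

3.4979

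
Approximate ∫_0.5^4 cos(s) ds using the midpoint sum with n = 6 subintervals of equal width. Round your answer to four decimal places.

Δs = (4 − 0.5)/6 = 7/12.
Midpoints: 19/24, 1.375, 47/24, 61/24, 3.125, 89/24.
f(19/24) ≈ 0.7027, f(1.375) ≈ 0.1945, f(47/24) ≈ -0.3779, f(61/24) ≈ -0.8254, f(3.125) ≈ -0.9999, f(89/24) ≈ -0.8437.
Sum = Δs · [f(19/24) + f(1.375) + f(47/24) + ...].
Sum ≈ -1.2539.

-1.2539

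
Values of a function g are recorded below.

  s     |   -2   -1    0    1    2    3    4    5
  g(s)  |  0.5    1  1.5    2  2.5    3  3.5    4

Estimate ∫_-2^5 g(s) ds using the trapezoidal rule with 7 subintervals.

Δs = 1.
T_7 = (1/2)·[0.5 + 2·1 + 2·1.5 + 2·2 + 2·2.5 + 2·3 + 2·3.5 + 4] = 15.75.

15.75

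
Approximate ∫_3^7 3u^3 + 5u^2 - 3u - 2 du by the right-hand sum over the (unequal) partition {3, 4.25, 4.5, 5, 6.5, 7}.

2859.54296875

Subinterval widths: 1.25, 0.25, 0.5, 1.5, 0.5.
Right endpoints: 4.25, 4.5, 5, 6.5, 7.
f(4.25) = 305.859375, f(4.5) = 359.125, f(5) = 483, f(6.5) = 1013.625, f(7) = 1251.
Sum = Σ Δu_i · f(u_i).
Sum = 2859.54296875.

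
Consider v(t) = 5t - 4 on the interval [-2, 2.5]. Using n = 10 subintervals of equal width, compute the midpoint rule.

-12.375

Δt = (2.5 − (-2))/10 = 0.45.
Midpoints: -1.775, -1.325, -0.875, -0.425, 0.025, 0.475, 0.925, 1.375, 1.825, 2.275.
v(-1.775) = -12.875, v(-1.325) = -10.625, v(-0.875) = -8.375, v(-0.425) = -6.125, v(0.025) = -3.875, v(0.475) = -1.625, v(0.925) = 0.625, v(1.375) = 2.875, v(1.825) = 5.125, v(2.275) = 7.375.
Sum = Δt · [v(-1.775) + v(-1.325) + v(-0.875) + ...].
Sum = -12.375.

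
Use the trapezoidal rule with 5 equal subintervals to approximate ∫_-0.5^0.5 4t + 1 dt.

1

Δt = (0.5 − (-0.5))/5 = 0.2.
f(-0.5) = -1, f(-0.3) = -0.2, f(-0.1) = 0.6, f(0.1) = 1.4, f(0.3) = 2.2, f(0.5) = 3.
T_5 = (Δt/2)·[f(t_0) + 2f(t_1) + ... + 2f(t_{4}) + f(t_5)].
Sum = 1.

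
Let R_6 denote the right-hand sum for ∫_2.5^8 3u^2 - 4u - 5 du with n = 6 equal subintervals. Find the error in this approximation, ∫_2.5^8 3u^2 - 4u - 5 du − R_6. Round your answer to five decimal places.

-71.63368

Exact integral: ∫_2.5^8 f(u) du = 353.375.
R_6 ≈ 425.0086806.
Error ≈ 353.375 − 425.0086806 ≈ -71.63368.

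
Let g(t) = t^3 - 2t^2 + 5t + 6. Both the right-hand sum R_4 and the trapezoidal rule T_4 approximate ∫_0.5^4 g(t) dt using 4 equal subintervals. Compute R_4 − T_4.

R_4 ≈ 105.71777344.
T_4 ≈ 83.89746094.
R_4 − T_4 = 21.8203125.

21.8203125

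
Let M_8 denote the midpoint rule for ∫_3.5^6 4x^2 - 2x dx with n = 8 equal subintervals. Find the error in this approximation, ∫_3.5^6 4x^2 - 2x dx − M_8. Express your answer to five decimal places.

Exact integral: ∫_3.5^6 f(x) dx ≈ 207.0833333.
M_8 ≈ 207.0019531.
Error ≈ 207.0833333 − 207.0019531 ≈ 0.08138.

0.08138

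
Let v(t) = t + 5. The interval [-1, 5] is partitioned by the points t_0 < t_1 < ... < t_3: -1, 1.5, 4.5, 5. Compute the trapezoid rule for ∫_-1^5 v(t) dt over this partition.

42

Subinterval widths: 2.5, 3, 0.5.
v(-1) = 4, v(1.5) = 6.5, v(4.5) = 9.5, v(5) = 10.
On each subinterval the trapezoid contributes (Δt_i/2)·[v(t_{i-1}) + v(t_i)].
Sum = 42.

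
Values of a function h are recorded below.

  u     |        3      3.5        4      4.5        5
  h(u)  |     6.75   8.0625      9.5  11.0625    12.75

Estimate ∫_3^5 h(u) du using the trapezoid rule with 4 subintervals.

Δu = 0.5.
T_4 = (0.5/2)·[6.75 + 2·8.0625 + 2·9.5 + 2·11.0625 + 12.75] = 19.1875.

19.1875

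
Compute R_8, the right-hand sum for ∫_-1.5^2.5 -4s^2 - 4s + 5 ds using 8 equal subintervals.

Δs = (2.5 − (-1.5))/8 = 0.5.
Right endpoints: -1, -0.5, 0, 0.5, 1, 1.5, 2, 2.5.
f(-1) = 5, f(-0.5) = 6, f(0) = 5, f(0.5) = 2, f(1) = -3, f(1.5) = -10, f(2) = -19, f(2.5) = -30.
Sum = Δs · [f(-1) + f(-0.5) + f(0) + ...].
Sum = -22.

-22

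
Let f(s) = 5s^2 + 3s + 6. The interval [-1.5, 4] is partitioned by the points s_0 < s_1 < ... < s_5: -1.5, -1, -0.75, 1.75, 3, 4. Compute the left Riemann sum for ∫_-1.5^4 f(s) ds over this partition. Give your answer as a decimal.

Subinterval widths: 0.5, 0.25, 2.5, 1.25, 1.
Left endpoints: -1.5, -1, -0.75, 1.75, 3.
f(-1.5) = 12.75, f(-1) = 8, f(-0.75) = 6.5625, f(1.75) = 26.5625, f(3) = 60.
Sum = Σ Δs_i · f(s_i).
Sum = 117.984375.

117.984375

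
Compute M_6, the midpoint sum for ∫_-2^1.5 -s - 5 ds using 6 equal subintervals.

Δs = (1.5 − (-2))/6 = 7/12.
Midpoints: -41/24, -1.125, -13/24, 1/24, 0.625, 29/24.
f(-41/24) = -79/24, f(-1.125) = -3.875, f(-13/24) = -107/24, f(1/24) = -121/24, f(0.625) = -5.625, f(29/24) = -149/24.
Sum = Δs · [f(-41/24) + f(-1.125) + f(-13/24) + ...].
Sum = -16.625.

-16.625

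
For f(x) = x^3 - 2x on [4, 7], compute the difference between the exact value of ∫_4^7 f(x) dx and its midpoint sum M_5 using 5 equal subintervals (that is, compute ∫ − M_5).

1.485

Exact integral: ∫_4^7 f(x) dx = 503.25.
M_5 = 501.765.
Error = 503.25 − 501.765 = 1.485.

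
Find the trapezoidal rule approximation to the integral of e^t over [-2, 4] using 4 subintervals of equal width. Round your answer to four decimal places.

Δt = (4 − (-2))/4 = 1.5.
f(-2) ≈ 0.1353, f(-0.5) ≈ 0.6065, f(1) ≈ 2.7183, f(2.5) ≈ 12.1825, f(4) ≈ 54.5982.
T_4 = (Δt/2)·[f(t_0) + 2f(t_1) + 2f(t_2) + 2f(t_3) + f(t_4)].
Sum ≈ 64.3111.

64.3111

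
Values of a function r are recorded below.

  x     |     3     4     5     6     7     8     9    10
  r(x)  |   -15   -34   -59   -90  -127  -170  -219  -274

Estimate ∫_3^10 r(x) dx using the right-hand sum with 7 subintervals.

Δx = 1.
Sum = 1·[(-34) + (-59) + (-90) + (-127) + (-170) + (-219) + (-274)] = -973.

-973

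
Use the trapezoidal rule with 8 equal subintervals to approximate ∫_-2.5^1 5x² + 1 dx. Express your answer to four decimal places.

Δx = (1 − (-2.5))/8 = 0.4375.
f(-2.5) = 32.25, f(-2.0625) = 22.26953125, f(-1.625) = 14.203125, f(-1.1875) = 8.05078125, f(-0.75) = 3.8125, f(-0.3125) = 1.48828125, f(0.125) = 1.078125, f(0.5625) = 2.58203125, f(1) = 6.
T_8 = (Δx/2)·[f(x_0) + 2f(x_1) + ... + 2f(x_{7}) + f(x_8)].
Sum ≈ 31.7666.

31.7666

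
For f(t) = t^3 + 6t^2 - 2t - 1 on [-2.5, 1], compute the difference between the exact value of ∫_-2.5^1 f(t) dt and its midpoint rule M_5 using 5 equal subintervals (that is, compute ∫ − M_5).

0.5359375

Exact integral: ∫_-2.5^1 f(t) dt = 25.484375.
M_5 = 24.9484375.
Error = 25.484375 − 24.9484375 = 0.5359375.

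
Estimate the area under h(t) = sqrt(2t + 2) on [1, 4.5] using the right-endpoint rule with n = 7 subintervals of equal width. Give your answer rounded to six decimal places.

Δt = (4.5 − 1)/7 = 0.5.
Right endpoints: 1.5, 2, 2.5, 3, 3.5, 4, 4.5.
h(1.5) ≈ 2.236068, h(2) ≈ 2.449490, h(2.5) ≈ 2.645751, h(3) ≈ 2.828427, h(3.5) ≈ 3.000000, h(4) ≈ 3.162278, h(4.5) ≈ 3.316625.
Sum = Δt · [h(1.5) + h(2) + h(2.5) + ...].
Sum ≈ 9.819319.

9.819319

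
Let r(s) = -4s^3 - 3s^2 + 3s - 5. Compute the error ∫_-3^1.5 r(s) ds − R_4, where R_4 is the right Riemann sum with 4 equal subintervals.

43.6640625

Exact integral: ∫_-3^1.5 r(s) ds = 12.9375.
R_4 = -30.7265625.
Error = 12.9375 − (-30.7265625) = 43.6640625.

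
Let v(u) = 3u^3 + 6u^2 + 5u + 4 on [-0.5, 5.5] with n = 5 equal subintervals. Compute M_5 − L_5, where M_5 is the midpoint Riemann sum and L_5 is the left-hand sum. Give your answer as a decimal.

364.14

M_5 = 1097.73.
L_5 = 733.59.
M_5 − L_5 = 364.14.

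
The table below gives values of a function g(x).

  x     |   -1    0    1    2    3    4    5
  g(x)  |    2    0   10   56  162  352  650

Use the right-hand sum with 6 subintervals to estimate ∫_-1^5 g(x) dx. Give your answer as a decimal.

1230

Δx = 1.
Sum = 1·[0 + 10 + 56 + 162 + 352 + 650] = 1230.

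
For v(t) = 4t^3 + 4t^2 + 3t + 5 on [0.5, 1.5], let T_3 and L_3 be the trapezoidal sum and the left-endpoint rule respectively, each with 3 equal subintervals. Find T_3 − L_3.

T_3 ≈ 17.629630.
L_3 ≈ 13.629630.
T_3 − L_3 = 4.

4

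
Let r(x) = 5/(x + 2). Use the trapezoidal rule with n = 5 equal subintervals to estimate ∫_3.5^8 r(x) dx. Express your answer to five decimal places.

Δx = (8 − 3.5)/5 = 0.9.
r(3.5) = 10/11, r(4.4) = 0.78125, r(5.3) = 50/73, r(6.2) = 25/41, r(7.1) = 50/91, r(8) = 0.5.
T_5 = (Δx/2)·[r(x_0) + 2r(x_1) + ... + 2r(x_{4}) + r(x_5)].
Sum ≈ 2.99694.

2.99694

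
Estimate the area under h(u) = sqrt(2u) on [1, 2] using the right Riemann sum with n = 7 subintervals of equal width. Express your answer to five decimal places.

Δu = (2 − 1)/7 = 1/7.
Right endpoints: 8/7, 9/7, 10/7, 11/7, 12/7, 13/7, 2.
h(8/7) ≈ 1.51186, h(9/7) ≈ 1.60357, h(10/7) ≈ 1.69031, h(11/7) ≈ 1.77281, h(12/7) ≈ 1.85164, h(13/7) ≈ 1.92725, h(2) ≈ 2.00000.
Sum = Δu · [h(8/7) + h(9/7) + h(10/7) + ...].
Sum ≈ 1.76535.

1.76535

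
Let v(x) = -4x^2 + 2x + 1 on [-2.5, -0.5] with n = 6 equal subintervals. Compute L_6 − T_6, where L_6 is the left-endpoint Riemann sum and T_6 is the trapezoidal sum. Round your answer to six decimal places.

-4.666667

L_6 ≈ -29.48148148.
T_6 ≈ -24.81481481.
L_6 − T_6 ≈ -4.666667.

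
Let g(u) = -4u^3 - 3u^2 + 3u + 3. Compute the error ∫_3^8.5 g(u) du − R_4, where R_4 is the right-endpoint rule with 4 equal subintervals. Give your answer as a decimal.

Exact integral: ∫_3^8.5 g(u) du = -5614.8125.
R_4 = -7473.296875.
Error = -5614.8125 − (-7473.296875) = 1858.484375.

1858.484375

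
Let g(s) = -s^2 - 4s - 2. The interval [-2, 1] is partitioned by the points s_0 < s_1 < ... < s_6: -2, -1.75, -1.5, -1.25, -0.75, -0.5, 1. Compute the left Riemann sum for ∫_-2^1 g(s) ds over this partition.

Subinterval widths: 0.25, 0.25, 0.25, 0.5, 0.25, 1.5.
Left endpoints: -2, -1.75, -1.5, -1.25, -0.75, -0.5.
g(-2) = 2, g(-1.75) = 1.9375, g(-1.5) = 1.75, g(-1.25) = 1.4375, g(-0.75) = 0.4375, g(-0.5) = -0.25.
Sum = Σ Δs_i · g(s_i).
Sum = 1.875.

1.875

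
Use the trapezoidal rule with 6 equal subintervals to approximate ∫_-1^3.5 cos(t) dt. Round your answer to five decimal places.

Δt = (3.5 − (-1))/6 = 0.75.
f(-1) ≈ 0.54030, f(-0.25) ≈ 0.96891, f(0.5) ≈ 0.87758, f(1.25) ≈ 0.31532, f(2) ≈ -0.41615, f(2.75) ≈ -0.92430, f(3.5) ≈ -0.93646.
T_6 = (Δt/2)·[f(t_0) + 2f(t_1) + ... + 2f(t_{5}) + f(t_6)].
Sum ≈ 0.46747.

0.46747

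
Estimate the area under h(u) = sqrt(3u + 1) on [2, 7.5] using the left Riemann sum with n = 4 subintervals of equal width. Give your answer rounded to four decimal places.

Δu = (7.5 − 2)/4 = 1.375.
Left endpoints: 2, 3.375, 4.75, 6.125.
h(2) ≈ 2.6458, h(3.375) ≈ 3.3354, h(4.75) ≈ 3.9051, h(6.125) ≈ 4.4017.
Sum = Δu · [h(2) + h(3.375) + h(4.75) + h(6.125)].
Sum ≈ 19.6460.

19.6460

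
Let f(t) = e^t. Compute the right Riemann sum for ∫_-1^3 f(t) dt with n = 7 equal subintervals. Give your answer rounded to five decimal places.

Δt = (3 − (-1))/7 = 4/7.
Right endpoints: -3/7, 1/7, 5/7, 9/7, 13/7, 17/7, 3.
f(-3/7) ≈ 0.65144, f(1/7) ≈ 1.15356, f(5/7) ≈ 2.04273, f(9/7) ≈ 3.61725, f(13/7) ≈ 6.40541, f(17/7) ≈ 11.34267, f(3) ≈ 20.08554.
Sum = Δt · [f(-3/7) + f(1/7) + f(5/7) + ...].
Sum ≈ 25.88491.

25.88491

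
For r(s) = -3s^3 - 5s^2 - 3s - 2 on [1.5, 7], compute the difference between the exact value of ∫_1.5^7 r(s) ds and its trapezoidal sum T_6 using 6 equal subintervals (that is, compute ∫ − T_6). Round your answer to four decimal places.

Exact integral: ∫_1.5^7 r(s) ds ≈ -2444.119792.
T_6 ≈ -2477.433304.
Error ≈ -2444.119792 − (-2477.433304) ≈ 33.3135.

33.3135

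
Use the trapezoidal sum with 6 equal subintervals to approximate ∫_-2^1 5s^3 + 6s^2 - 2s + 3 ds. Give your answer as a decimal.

Δs = (1 − (-2))/6 = 0.5.
f(-2) = -9, f(-1.5) = 2.625, f(-1) = 6, f(-0.5) = 4.875, f(0) = 3, f(0.5) = 4.125, f(1) = 12.
T_6 = (Δs/2)·[f(s_0) + 2f(s_1) + ... + 2f(s_{5}) + f(s_6)].
Sum = 11.0625.

11.0625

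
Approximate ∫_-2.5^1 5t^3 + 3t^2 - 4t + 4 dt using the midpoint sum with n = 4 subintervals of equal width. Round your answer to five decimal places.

Δt = (1 − (-2.5))/4 = 0.875.
Midpoints: -2.0625, -1.1875, -0.3125, 0.5625.
f(-2.0625) = -77237/4096, f(-1.1875) = 18873/4096, f(-0.3125) = 22079/4096, f(0.5625) = 14701/4096.
Sum = Δt · [f(-2.0625) + f(-1.1875) + f(-0.3125) + f(0.5625)].
Sum ≈ -4.61084.

-4.61084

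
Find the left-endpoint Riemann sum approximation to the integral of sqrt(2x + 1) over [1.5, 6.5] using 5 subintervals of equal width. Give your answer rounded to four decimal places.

13.9043

Δx = (6.5 − 1.5)/5 = 1.
Left endpoints: 1.5, 2.5, 3.5, 4.5, 5.5.
f(1.5) ≈ 2.0000, f(2.5) ≈ 2.4495, f(3.5) ≈ 2.8284, f(4.5) ≈ 3.1623, f(5.5) ≈ 3.4641.
Sum = Δx · [f(1.5) + f(2.5) + f(3.5) + f(4.5) + f(5.5)].
Sum ≈ 13.9043.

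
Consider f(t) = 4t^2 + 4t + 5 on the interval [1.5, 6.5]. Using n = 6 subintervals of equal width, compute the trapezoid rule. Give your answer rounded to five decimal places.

468.98148

Δt = (6.5 − 1.5)/6 = 5/6.
f(1.5) = 20, f(7/3) = 325/9, f(19/6) = 520/9, f(4) = 85, f(29/6) = 1060/9, f(17/3) = 1405/9, f(6.5) = 200.
T_6 = (Δt/2)·[f(t_0) + 2f(t_1) + ... + 2f(t_{5}) + f(t_6)].
Sum ≈ 468.98148.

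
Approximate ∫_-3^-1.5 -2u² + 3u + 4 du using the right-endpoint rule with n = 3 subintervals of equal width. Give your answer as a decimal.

-15.5

Δu = (-1.5 − (-3))/3 = 0.5.
Right endpoints: -2.5, -2, -1.5.
f(-2.5) = -16, f(-2) = -10, f(-1.5) = -5.
Sum = Δu · [f(-2.5) + f(-2) + f(-1.5)].
Sum = -15.5.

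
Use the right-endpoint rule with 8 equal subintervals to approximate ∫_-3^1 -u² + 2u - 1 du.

-17.5

Δu = (1 − (-3))/8 = 0.5.
Right endpoints: -2.5, -2, -1.5, -1, -0.5, 0, 0.5, 1.
f(-2.5) = -12.25, f(-2) = -9, f(-1.5) = -6.25, f(-1) = -4, f(-0.5) = -2.25, f(0) = -1, f(0.5) = -0.25, f(1) = 0.
Sum = Δu · [f(-2.5) + f(-2) + f(-1.5) + ...].
Sum = -17.5.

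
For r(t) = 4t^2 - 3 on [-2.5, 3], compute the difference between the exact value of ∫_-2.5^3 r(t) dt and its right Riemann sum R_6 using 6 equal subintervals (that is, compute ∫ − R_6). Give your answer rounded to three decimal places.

-8.123

Exact integral: ∫_-2.5^3 r(t) dt ≈ 40.33333.
R_6 ≈ 48.45602.
Error ≈ 40.33333 − 48.45602 ≈ -8.123.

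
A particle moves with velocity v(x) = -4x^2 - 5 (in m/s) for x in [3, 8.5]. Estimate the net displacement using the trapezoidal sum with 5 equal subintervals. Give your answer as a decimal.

-814.77

Δx = (8.5 − 3)/5 = 1.1.
v(3) = -41, v(4.1) = -72.24, v(5.2) = -113.16, v(6.3) = -163.76, v(7.4) = -224.04, v(8.5) = -294.
T_5 = (Δx/2)·[v(x_0) + 2v(x_1) + ... + 2v(x_{4}) + v(x_5)].
Sum = -814.77.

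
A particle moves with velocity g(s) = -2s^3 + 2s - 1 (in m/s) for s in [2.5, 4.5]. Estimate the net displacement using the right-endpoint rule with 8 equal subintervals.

Δs = (4.5 − 2.5)/8 = 0.25.
Right endpoints: 2.75, 3, 3.25, 3.5, 3.75, 4, 4.25, 4.5.
g(2.75) = -37.09375, g(3) = -49, g(3.25) = -63.15625, g(3.5) = -79.75, g(3.75) = -98.96875, g(4) = -121, g(4.25) = -146.03125, g(4.5) = -174.25.
Sum = Δs · [g(2.75) + g(3) + g(3.25) + ...].
Sum = -192.3125.

-192.3125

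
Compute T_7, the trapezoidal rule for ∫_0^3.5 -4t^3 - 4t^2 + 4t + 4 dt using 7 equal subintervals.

Δt = (3.5 − 0)/7 = 0.5.
f(0) = 4, f(0.5) = 4.5, f(1) = 0, f(1.5) = -12.5, f(2) = -36, f(2.5) = -73.5, f(3) = -128, f(3.5) = -202.5.
T_7 = (Δt/2)·[f(t_0) + 2f(t_1) + ... + 2f(t_{6}) + f(t_7)].
Sum = -172.375.

-172.375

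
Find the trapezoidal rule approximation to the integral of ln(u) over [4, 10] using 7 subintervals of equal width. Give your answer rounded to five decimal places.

11.47151

Δu = (10 − 4)/7 = 6/7.
f(4) ≈ 1.38629, f(34/7) ≈ 1.58045, f(40/7) ≈ 1.74297, f(46/7) ≈ 1.88273, f(52/7) ≈ 2.00533, f(58/7) ≈ 2.11453, f(64/7) ≈ 2.21297, f(10) ≈ 2.30259.
T_7 = (Δu/2)·[f(u_0) + 2f(u_1) + ... + 2f(u_{6}) + f(u_7)].
Sum ≈ 11.47151.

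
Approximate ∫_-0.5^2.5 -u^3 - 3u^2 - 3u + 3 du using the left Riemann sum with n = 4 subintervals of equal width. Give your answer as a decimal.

-11.15625

Δu = (2.5 − (-0.5))/4 = 0.75.
Left endpoints: -0.5, 0.25, 1, 1.75.
f(-0.5) = 3.875, f(0.25) = 2.046875, f(1) = -4, f(1.75) = -16.796875.
Sum = Δu · [f(-0.5) + f(0.25) + f(1) + f(1.75)].
Sum = -11.15625.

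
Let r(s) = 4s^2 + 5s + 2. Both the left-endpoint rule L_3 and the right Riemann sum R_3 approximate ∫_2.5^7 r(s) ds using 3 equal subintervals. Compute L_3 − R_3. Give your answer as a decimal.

L_3 = 414.
R_3 = 704.25.
L_3 − R_3 = -290.25.

-290.25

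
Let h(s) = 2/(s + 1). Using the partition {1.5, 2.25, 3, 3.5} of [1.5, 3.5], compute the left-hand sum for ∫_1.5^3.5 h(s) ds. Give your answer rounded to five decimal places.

Subinterval widths: 0.75, 0.75, 0.5.
Left endpoints: 1.5, 2.25, 3.
h(1.5) = 0.8, h(2.25) = 8/13, h(3) = 0.5.
Sum = Σ Δs_i · h(s_i).
Sum ≈ 1.31154.

1.31154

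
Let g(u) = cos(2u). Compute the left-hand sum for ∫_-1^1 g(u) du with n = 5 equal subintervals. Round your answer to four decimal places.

Δu = (1 − (-1))/5 = 0.4.
Left endpoints: -1, -0.6, -0.2, 0.2, 0.6.
g(-1) ≈ -0.4161, g(-0.6) ≈ 0.3624, g(-0.2) ≈ 0.9211, g(0.2) ≈ 0.9211, g(0.6) ≈ 0.3624.
Sum = Δu · [g(-1) + g(-0.6) + g(-0.2) + g(0.2) + g(0.6)].
Sum ≈ 0.8603.

0.8603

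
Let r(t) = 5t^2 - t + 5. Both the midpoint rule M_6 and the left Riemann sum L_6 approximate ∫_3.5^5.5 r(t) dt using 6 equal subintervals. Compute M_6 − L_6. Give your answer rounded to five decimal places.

M_6 ≈ 206.7407407.
L_6 ≈ 192.3518519.
M_6 − L_6 ≈ 14.38889.

14.38889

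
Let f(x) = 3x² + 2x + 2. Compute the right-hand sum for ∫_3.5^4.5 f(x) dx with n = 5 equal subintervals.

Δx = (4.5 − 3.5)/5 = 0.2.
Right endpoints: 3.7, 3.9, 4.1, 4.3, 4.5.
f(3.7) = 50.47, f(3.9) = 55.43, f(4.1) = 60.63, f(4.3) = 66.07, f(4.5) = 71.75.
Sum = Δx · [f(3.7) + f(3.9) + f(4.1) + f(4.3) + f(4.5)].
Sum = 60.87.

60.87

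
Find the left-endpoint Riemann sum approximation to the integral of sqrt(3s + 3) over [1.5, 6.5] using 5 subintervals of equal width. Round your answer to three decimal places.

18.131

Δs = (6.5 − 1.5)/5 = 1.
Left endpoints: 1.5, 2.5, 3.5, 4.5, 5.5.
f(1.5) ≈ 2.739, f(2.5) ≈ 3.240, f(3.5) ≈ 3.674, f(4.5) ≈ 4.062, f(5.5) ≈ 4.416.
Sum = Δs · [f(1.5) + f(2.5) + f(3.5) + f(4.5) + f(5.5)].
Sum ≈ 18.131.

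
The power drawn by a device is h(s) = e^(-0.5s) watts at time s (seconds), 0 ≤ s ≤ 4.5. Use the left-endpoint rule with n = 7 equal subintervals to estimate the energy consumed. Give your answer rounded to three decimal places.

2.092

Δs = (4.5 − 0)/7 = 9/14.
Left endpoints: 0, 9/14, 9/7, 27/14, 18/7, 45/14, 27/7.
h(0) ≈ 1.000, h(9/14) ≈ 0.725, h(9/7) ≈ 0.526, h(27/14) ≈ 0.381, h(18/7) ≈ 0.276, h(45/14) ≈ 0.200, h(27/7) ≈ 0.145.
Sum = Δs · [h(0) + h(9/14) + h(9/7) + ...].
Sum ≈ 2.092.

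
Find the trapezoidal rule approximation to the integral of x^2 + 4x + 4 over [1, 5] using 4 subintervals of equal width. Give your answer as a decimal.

Δx = (5 − 1)/4 = 1.
f(1) = 9, f(2) = 16, f(3) = 25, f(4) = 36, f(5) = 49.
T_4 = (Δx/2)·[f(x_0) + 2f(x_1) + 2f(x_2) + 2f(x_3) + f(x_4)].
Sum = 106.

106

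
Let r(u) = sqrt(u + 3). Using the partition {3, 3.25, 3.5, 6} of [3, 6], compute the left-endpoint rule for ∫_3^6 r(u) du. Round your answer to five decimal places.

7.61115

Subinterval widths: 0.25, 0.25, 2.5.
Left endpoints: 3, 3.25, 3.5.
r(3) ≈ 2.44949, r(3.25) ≈ 2.50000, r(3.5) ≈ 2.54951.
Sum = Σ Δu_i · r(u_i).
Sum ≈ 7.61115.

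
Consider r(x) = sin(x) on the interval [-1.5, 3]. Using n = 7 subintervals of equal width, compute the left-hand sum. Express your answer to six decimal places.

0.657962

Δx = (3 − (-1.5))/7 = 9/14.
Left endpoints: -1.5, -6/7, -3/14, 3/7, 15/14, 12/7, 33/14.
r(-1.5) ≈ -0.997495, r(-6/7) ≈ -0.755975, r(-3/14) ≈ -0.212650, r(3/7) ≈ 0.415572, r(15/14) ≈ 0.877886, r(12/7) ≈ 0.989723, r(33/14) ≈ 0.706436.
Sum = Δx · [r(-1.5) + r(-6/7) + r(-3/14) + ...].
Sum ≈ 0.657962.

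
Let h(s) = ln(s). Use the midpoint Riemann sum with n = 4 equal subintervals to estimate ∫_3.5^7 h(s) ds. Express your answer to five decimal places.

Δs = (7 − 3.5)/4 = 0.875.
Midpoints: 3.9375, 4.8125, 5.6875, 6.5625.
h(3.9375) ≈ 1.37055, h(4.8125) ≈ 1.57122, h(5.6875) ≈ 1.73827, h(6.5625) ≈ 1.88137.
Sum = Δs · [h(3.9375) + h(4.8125) + h(5.6875) + h(6.5625)].
Sum ≈ 5.74123.

5.74123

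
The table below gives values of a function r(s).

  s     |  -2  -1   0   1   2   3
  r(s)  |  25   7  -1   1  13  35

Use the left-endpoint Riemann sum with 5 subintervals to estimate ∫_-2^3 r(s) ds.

Δs = 1.
Sum = 1·[25 + 7 + (-1) + 1 + 13] = 45.

45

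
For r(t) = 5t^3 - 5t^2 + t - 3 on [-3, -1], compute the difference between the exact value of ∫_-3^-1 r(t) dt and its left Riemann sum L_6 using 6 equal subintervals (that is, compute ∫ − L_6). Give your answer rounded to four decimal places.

Exact integral: ∫_-3^-1 r(t) dt ≈ -153.333333.
L_6 ≈ -183.296296.
Error ≈ -153.333333 − (-183.296296) ≈ 29.9630.

29.9630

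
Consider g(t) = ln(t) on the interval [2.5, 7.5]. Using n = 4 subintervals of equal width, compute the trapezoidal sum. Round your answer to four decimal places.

Δt = (7.5 − 2.5)/4 = 1.25.
g(2.5) ≈ 0.9163, g(3.75) ≈ 1.3218, g(5) ≈ 1.6094, g(6.25) ≈ 1.8326, g(7.5) ≈ 2.0149.
T_4 = (Δt/2)·[g(t_0) + 2g(t_1) + 2g(t_2) + 2g(t_3) + g(t_4)].
Sum ≈ 7.7867.

7.7867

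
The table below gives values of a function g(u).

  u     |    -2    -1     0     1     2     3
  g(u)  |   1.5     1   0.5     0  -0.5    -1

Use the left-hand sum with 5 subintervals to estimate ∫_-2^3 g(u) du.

Δu = 1.
Sum = 1·[1.5 + 1 + 0.5 + 0 + (-0.5)] = 2.5.

2.5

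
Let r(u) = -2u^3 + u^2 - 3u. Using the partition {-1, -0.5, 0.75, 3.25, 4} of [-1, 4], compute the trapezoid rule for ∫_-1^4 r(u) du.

Subinterval widths: 0.5, 1.25, 2.5, 0.75.
r(-1) = 6, r(-0.5) = 2, r(0.75) = -2.53125, r(3.25) = -67.84375, r(4) = -124.
On each subinterval the trapezoid contributes (Δu_i/2)·[r(u_{i-1}) + r(u_i)].
Sum = -158.2421875.

-158.2421875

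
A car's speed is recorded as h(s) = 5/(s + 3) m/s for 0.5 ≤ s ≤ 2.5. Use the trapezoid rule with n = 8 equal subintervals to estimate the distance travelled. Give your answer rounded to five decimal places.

2.26119

Δs = (2.5 − 0.5)/8 = 0.25.
h(0.5) = 10/7, h(0.75) = 4/3, h(1) = 1.25, h(1.25) = 20/17, h(1.5) = 10/9, h(1.75) = 20/19, h(2) = 1, h(2.25) = 20/21, h(2.5) = 10/11.
T_8 = (Δs/2)·[h(s_0) + 2h(s_1) + ... + 2h(s_{7}) + h(s_8)].
Sum ≈ 2.26119.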